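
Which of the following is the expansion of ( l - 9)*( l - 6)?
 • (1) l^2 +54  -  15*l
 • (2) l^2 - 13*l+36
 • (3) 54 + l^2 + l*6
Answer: 1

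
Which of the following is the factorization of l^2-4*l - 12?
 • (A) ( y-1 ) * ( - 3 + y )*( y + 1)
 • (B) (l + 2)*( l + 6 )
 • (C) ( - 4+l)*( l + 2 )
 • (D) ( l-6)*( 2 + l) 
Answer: D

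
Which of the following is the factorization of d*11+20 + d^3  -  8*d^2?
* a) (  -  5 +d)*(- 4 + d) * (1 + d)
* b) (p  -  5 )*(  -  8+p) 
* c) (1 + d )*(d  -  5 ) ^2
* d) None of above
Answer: a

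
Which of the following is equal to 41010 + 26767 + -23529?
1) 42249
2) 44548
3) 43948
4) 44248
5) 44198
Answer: 4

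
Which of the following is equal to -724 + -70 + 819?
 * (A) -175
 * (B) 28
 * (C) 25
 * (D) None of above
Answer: C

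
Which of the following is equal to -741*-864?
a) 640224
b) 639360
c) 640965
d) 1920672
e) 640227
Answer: a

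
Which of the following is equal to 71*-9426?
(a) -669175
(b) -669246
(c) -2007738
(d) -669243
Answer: b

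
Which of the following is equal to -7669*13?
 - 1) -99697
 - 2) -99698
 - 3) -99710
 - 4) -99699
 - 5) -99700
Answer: 1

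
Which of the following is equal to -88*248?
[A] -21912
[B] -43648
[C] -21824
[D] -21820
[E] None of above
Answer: C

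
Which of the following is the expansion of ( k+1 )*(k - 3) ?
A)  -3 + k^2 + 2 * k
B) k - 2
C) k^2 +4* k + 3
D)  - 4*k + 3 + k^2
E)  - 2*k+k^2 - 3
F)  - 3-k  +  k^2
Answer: E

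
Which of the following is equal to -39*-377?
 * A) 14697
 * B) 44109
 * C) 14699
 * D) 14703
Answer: D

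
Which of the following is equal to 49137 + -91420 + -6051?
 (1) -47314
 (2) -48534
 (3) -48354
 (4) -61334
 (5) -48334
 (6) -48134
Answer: 5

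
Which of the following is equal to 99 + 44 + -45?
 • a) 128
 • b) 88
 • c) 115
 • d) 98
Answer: d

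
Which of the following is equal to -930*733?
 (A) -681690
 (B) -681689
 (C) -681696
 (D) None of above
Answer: A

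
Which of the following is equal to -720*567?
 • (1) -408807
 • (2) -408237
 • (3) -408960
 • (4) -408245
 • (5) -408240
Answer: 5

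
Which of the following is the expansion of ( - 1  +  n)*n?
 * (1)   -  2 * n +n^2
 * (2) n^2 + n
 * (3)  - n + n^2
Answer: 3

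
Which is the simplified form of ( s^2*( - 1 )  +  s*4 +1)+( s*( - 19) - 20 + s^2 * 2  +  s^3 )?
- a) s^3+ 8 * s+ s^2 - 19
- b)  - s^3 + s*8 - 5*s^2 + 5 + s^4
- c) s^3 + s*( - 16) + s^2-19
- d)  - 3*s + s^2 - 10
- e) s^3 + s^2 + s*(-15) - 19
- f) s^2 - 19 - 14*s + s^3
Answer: e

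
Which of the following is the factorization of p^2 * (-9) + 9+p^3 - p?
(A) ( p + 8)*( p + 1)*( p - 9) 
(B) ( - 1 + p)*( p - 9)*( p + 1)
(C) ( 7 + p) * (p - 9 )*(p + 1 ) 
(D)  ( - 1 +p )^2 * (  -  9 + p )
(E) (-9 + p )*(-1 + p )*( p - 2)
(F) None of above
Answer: B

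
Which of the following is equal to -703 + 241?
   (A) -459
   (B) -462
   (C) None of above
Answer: B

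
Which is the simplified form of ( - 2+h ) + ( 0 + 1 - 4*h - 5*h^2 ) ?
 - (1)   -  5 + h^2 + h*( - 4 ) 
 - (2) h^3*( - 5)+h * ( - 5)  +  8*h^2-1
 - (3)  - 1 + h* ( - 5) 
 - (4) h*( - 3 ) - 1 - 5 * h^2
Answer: 4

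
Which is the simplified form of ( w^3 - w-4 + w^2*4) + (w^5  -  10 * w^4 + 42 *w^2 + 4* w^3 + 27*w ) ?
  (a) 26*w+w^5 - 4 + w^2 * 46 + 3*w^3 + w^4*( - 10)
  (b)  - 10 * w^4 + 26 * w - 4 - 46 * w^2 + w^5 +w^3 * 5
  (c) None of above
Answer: c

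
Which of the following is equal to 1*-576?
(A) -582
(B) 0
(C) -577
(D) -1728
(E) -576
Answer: E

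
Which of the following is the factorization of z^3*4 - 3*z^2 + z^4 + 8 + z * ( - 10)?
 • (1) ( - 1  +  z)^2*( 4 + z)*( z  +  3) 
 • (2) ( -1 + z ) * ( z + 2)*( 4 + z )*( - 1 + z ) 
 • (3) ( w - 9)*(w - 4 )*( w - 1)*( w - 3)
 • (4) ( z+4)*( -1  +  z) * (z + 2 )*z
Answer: 2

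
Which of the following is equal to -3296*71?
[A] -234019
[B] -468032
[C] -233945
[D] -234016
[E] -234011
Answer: D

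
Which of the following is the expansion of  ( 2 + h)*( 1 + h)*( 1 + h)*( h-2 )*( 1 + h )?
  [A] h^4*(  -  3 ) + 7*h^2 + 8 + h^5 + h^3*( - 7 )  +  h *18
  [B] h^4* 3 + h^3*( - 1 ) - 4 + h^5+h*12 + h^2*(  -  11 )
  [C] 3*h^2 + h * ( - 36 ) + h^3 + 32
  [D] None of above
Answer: D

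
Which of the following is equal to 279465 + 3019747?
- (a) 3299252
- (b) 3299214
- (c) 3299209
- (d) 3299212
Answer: d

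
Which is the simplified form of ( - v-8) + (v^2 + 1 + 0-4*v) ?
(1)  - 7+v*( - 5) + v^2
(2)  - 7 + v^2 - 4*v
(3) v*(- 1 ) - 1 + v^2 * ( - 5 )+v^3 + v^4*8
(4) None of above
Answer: 1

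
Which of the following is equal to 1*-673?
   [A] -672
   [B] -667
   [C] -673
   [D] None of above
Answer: C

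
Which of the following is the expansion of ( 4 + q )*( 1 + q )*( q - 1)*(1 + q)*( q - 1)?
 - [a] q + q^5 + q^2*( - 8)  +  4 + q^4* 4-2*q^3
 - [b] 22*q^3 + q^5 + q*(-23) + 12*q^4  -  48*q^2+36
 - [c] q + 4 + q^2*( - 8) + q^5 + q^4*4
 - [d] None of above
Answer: a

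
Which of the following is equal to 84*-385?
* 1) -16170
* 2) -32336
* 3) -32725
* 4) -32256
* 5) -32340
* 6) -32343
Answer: 5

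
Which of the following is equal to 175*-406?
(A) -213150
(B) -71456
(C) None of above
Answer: C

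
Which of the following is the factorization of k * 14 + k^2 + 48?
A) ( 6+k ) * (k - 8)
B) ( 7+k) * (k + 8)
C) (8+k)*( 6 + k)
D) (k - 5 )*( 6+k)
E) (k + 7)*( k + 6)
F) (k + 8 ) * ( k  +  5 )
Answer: C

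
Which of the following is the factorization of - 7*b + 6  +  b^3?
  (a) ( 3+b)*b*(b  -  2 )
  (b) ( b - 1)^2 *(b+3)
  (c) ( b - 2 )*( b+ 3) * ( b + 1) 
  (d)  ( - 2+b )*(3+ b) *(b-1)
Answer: d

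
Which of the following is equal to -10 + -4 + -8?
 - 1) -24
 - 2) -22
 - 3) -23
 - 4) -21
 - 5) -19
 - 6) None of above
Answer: 2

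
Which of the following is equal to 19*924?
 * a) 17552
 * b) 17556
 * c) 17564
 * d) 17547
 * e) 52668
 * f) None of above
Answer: b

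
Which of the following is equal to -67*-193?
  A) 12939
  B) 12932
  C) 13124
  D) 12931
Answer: D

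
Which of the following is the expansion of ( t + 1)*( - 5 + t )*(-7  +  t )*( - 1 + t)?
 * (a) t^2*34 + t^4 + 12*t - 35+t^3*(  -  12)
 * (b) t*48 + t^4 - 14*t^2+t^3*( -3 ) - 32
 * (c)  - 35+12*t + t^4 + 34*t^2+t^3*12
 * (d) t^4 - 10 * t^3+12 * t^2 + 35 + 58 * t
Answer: a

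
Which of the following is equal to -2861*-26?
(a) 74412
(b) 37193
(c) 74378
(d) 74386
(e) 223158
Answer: d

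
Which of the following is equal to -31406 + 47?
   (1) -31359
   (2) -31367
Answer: 1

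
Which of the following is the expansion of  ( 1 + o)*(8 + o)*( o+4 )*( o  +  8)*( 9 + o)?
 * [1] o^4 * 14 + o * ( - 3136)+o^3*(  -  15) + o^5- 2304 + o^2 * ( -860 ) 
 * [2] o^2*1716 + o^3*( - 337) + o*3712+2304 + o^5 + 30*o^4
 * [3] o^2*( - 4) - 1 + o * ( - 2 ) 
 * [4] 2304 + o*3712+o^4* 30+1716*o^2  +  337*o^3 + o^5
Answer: 4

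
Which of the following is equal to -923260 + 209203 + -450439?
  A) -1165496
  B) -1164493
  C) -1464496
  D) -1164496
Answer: D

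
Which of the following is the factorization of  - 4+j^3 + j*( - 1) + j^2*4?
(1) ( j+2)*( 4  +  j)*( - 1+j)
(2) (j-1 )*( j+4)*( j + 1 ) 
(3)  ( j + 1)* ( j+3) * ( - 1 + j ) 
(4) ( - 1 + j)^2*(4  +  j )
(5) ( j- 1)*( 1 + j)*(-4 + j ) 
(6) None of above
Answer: 2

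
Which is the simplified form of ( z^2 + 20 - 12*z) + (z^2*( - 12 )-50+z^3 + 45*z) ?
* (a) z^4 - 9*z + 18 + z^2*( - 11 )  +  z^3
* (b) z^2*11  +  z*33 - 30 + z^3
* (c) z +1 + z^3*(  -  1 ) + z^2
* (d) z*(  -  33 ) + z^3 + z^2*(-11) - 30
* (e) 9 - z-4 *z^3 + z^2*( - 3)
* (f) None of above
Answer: f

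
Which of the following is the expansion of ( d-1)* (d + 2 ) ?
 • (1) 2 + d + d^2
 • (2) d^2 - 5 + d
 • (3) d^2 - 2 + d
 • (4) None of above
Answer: 3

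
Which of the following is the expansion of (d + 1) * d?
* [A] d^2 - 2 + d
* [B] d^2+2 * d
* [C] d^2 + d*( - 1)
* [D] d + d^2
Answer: D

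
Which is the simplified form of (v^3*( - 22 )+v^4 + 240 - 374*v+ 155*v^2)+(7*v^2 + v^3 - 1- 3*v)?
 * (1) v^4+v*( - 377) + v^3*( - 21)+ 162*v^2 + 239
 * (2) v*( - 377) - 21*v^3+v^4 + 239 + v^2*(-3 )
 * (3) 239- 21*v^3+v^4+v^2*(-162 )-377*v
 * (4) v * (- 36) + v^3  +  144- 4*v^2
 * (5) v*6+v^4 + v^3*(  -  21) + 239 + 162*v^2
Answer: 1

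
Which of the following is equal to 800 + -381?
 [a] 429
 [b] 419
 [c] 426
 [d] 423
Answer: b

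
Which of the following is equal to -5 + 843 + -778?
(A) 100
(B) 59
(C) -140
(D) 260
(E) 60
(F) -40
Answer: E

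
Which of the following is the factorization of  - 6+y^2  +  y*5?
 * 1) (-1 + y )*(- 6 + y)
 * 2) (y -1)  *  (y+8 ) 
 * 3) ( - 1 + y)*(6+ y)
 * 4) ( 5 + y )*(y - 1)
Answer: 3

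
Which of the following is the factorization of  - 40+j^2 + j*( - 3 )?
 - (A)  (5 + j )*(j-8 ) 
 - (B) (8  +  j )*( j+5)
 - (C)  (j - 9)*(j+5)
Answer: A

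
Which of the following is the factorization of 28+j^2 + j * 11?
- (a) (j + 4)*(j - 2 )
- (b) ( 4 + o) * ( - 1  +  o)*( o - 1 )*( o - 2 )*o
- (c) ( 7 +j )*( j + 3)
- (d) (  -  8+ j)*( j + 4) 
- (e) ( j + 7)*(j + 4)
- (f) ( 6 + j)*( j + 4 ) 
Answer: e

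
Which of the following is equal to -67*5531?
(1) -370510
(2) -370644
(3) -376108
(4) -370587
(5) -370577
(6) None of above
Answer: 5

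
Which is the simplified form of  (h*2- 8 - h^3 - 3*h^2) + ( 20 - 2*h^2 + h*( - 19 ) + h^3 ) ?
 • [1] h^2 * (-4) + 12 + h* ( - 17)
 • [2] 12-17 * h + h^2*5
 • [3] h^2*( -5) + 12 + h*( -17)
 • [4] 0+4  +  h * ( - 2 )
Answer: 3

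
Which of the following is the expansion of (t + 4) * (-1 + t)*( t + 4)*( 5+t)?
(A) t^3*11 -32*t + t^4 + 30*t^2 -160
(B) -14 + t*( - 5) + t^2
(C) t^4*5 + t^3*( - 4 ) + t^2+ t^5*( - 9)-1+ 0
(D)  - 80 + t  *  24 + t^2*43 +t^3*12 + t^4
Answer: D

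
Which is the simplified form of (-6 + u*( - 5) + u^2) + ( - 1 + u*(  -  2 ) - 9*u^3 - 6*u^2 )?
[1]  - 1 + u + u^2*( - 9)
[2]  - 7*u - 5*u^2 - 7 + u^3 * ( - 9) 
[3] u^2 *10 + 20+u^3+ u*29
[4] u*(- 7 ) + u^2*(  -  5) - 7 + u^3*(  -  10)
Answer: 2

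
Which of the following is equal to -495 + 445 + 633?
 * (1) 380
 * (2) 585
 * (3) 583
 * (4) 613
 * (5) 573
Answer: 3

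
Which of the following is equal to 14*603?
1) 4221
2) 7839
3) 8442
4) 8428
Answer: 3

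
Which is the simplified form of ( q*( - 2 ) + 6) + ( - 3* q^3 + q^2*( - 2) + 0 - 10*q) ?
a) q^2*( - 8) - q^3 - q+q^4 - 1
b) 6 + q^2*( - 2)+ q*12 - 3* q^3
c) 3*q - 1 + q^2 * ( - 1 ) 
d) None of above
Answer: d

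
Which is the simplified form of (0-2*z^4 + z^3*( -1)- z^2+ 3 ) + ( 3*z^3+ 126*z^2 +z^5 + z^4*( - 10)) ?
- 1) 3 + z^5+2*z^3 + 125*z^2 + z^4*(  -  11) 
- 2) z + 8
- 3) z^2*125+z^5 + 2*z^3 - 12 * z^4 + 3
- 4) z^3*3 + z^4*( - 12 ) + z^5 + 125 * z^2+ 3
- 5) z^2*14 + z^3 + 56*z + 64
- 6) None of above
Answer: 3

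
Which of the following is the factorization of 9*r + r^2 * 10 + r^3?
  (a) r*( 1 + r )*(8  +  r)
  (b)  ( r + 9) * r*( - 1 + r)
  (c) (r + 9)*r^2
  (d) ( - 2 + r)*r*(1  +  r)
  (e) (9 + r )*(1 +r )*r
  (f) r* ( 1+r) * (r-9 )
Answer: e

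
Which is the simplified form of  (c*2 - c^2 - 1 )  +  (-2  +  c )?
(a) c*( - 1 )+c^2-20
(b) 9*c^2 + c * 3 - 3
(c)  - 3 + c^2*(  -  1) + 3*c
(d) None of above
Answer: c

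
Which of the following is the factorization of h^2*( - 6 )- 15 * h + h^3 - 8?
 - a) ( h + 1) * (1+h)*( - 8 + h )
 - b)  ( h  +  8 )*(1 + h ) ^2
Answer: a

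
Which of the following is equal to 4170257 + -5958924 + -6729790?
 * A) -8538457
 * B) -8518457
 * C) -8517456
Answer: B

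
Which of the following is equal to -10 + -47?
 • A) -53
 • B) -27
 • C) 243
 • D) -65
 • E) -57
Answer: E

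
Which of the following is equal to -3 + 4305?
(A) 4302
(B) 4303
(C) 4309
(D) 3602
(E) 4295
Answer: A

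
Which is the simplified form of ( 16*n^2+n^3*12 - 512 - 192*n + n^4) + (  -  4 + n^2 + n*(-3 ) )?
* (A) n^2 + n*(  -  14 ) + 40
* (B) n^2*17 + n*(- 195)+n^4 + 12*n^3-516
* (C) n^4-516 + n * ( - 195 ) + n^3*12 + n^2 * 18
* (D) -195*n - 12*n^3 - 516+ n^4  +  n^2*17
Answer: B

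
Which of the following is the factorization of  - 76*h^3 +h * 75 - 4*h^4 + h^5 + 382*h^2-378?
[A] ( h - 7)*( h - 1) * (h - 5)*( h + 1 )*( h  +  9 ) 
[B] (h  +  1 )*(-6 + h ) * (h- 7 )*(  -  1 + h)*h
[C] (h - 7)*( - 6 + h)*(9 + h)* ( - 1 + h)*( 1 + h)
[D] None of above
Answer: C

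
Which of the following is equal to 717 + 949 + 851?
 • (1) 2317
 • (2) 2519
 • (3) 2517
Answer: 3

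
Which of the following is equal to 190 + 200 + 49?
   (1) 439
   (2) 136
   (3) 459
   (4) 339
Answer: 1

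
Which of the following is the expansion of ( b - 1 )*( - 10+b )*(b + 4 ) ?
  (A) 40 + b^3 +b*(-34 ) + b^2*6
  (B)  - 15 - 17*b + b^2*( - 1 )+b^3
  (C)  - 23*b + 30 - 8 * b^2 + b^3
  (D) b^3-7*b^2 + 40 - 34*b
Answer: D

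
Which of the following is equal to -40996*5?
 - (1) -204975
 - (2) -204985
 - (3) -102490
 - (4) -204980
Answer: 4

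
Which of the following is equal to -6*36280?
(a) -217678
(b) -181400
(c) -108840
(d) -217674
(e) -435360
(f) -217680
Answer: f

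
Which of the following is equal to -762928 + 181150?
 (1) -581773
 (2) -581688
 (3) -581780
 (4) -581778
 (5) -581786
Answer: 4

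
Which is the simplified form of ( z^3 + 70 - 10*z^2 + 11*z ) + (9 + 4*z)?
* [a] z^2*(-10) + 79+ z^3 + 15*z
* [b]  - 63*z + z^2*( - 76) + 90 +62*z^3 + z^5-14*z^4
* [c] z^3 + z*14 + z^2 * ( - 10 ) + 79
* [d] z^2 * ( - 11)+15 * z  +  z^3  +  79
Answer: a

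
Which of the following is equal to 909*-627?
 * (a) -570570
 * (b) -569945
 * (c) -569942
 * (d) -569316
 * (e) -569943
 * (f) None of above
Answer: e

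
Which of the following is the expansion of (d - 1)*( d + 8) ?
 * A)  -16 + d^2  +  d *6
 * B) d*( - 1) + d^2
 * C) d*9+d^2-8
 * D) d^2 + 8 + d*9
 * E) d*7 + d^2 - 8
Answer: E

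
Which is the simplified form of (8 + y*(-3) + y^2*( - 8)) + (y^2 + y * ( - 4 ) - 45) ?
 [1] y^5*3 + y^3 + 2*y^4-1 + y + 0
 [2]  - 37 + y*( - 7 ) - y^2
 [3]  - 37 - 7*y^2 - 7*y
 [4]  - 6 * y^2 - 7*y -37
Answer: 3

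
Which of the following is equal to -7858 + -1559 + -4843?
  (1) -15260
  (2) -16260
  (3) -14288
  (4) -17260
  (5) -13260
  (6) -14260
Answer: 6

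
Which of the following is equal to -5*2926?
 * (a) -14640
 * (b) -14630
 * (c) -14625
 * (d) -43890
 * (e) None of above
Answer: b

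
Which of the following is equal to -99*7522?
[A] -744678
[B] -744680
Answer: A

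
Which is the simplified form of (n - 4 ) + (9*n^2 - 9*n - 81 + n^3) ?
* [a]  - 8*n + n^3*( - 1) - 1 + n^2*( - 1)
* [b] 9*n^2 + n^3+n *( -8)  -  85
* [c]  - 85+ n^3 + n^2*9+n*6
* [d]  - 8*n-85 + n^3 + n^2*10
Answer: b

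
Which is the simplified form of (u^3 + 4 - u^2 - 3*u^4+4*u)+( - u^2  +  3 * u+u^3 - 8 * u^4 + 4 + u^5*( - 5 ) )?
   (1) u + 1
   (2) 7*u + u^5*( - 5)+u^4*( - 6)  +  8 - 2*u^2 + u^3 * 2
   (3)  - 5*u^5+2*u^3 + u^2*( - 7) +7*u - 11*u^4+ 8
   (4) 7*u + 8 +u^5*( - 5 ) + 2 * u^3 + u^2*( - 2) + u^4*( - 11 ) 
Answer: 4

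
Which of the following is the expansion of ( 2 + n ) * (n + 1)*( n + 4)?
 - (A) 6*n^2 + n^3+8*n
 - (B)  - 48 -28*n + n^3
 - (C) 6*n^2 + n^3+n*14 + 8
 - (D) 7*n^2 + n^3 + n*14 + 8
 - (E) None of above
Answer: D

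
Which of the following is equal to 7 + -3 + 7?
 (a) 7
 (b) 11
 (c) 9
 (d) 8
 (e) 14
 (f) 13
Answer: b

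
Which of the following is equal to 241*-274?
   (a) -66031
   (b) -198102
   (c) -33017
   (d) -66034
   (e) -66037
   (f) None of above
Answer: d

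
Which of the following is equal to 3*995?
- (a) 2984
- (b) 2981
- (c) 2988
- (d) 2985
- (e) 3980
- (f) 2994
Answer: d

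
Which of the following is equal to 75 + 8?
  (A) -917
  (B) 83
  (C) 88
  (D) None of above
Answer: B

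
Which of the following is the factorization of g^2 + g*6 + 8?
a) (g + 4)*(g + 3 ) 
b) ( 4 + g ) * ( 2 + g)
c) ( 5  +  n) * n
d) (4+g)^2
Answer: b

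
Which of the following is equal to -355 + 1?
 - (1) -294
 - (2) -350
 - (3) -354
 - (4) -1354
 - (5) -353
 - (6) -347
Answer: 3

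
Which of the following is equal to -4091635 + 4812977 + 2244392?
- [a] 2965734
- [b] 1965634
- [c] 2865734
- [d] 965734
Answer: a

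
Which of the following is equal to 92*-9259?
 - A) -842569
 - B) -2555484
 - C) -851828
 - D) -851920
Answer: C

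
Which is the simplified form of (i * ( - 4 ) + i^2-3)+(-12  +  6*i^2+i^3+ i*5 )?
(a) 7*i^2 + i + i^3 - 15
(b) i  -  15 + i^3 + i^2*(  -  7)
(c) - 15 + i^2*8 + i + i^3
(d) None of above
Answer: a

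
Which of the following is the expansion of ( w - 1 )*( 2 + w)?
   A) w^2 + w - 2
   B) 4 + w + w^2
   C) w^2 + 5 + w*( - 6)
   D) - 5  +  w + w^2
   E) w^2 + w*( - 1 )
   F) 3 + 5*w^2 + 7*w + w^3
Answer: A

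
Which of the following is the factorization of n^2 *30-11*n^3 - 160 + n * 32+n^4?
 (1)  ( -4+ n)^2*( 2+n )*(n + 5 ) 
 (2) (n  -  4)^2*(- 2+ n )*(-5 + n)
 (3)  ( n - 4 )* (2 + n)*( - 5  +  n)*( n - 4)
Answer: 3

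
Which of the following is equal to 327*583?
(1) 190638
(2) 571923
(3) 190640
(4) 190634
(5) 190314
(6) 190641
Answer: 6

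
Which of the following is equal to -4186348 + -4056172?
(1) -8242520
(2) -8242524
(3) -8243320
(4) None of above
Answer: 1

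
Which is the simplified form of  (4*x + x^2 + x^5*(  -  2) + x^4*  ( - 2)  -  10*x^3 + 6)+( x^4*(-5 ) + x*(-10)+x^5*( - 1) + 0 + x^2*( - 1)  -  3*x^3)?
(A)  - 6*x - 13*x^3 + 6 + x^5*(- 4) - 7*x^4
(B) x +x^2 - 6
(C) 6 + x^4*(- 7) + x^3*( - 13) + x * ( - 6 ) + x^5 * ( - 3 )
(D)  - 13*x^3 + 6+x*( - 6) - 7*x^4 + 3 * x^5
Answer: C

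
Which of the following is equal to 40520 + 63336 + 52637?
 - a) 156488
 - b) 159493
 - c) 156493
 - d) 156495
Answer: c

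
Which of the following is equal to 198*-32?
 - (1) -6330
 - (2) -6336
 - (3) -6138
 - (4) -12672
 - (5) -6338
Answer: 2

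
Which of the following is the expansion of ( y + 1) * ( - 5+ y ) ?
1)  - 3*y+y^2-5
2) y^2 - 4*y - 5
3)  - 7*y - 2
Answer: 2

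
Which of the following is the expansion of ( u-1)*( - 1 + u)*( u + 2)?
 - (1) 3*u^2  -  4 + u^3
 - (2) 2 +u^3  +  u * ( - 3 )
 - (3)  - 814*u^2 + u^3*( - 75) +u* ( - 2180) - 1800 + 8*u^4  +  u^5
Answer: 2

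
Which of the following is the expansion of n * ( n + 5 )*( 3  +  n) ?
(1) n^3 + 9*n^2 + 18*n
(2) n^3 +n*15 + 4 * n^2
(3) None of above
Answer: 3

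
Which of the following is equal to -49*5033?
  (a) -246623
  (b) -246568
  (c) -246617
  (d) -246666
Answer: c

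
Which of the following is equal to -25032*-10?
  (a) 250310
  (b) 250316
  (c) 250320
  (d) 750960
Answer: c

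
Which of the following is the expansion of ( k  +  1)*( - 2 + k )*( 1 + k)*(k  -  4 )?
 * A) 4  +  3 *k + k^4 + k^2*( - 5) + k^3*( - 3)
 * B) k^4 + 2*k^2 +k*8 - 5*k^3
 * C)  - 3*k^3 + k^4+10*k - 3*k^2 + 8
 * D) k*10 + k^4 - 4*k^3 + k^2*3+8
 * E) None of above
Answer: E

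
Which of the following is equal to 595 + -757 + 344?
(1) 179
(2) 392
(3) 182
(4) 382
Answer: 3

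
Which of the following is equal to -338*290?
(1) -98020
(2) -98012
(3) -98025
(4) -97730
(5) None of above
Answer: 1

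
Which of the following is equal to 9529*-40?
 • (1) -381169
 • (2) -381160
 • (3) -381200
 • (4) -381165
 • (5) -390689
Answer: 2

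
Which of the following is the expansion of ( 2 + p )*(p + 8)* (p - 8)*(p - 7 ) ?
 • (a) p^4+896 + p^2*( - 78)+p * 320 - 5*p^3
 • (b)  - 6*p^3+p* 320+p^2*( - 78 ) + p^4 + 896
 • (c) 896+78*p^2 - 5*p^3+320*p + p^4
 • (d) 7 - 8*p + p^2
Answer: a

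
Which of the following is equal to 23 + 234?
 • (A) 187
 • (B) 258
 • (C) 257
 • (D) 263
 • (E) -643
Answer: C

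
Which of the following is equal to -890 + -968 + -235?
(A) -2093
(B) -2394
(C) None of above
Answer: A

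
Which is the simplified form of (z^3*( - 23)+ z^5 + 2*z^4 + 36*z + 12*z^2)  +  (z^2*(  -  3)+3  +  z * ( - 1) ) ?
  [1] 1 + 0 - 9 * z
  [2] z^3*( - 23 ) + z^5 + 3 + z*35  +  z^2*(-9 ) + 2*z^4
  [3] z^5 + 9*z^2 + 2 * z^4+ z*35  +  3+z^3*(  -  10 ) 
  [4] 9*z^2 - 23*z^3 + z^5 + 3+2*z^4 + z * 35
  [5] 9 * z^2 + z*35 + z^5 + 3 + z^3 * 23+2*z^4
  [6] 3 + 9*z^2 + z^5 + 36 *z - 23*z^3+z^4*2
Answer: 4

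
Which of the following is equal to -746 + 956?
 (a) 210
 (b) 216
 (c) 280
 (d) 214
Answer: a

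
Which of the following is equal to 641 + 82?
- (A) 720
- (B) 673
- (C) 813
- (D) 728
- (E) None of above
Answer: E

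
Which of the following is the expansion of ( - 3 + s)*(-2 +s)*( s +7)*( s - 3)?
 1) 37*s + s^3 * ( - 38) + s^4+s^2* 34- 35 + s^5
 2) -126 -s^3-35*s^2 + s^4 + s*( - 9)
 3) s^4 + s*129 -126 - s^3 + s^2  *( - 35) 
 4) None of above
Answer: 3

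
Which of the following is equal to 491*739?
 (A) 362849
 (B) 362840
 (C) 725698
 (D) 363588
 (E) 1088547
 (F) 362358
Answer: A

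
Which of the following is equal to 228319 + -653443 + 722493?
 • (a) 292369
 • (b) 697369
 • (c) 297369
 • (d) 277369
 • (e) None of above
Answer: c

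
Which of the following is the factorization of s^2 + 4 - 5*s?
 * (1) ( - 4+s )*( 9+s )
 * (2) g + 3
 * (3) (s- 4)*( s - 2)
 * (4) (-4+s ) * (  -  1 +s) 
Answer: 4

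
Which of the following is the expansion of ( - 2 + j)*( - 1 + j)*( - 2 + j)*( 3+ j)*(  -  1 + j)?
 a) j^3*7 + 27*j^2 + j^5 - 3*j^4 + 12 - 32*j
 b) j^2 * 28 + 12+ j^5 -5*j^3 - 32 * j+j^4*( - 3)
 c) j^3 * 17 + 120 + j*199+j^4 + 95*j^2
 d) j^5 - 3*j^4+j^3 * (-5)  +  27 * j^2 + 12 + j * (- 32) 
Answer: d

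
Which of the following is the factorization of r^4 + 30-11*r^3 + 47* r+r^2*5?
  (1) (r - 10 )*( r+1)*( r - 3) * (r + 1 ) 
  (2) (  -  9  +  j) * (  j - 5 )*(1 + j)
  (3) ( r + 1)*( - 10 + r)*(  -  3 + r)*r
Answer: 1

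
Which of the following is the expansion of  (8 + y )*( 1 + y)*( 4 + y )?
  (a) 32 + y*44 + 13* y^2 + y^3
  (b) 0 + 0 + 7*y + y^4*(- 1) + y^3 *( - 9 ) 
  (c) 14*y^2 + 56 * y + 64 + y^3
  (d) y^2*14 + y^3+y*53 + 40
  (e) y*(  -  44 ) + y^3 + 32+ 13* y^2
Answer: a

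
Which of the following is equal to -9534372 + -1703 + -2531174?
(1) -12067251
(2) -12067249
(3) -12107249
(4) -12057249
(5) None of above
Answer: 2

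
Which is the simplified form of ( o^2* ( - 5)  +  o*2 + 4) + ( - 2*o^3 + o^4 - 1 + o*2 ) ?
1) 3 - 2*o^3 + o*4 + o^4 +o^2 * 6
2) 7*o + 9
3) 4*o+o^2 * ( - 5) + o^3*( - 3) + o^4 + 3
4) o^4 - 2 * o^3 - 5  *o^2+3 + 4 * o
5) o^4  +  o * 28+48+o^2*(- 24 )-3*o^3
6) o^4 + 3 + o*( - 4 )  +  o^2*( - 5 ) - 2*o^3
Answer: 4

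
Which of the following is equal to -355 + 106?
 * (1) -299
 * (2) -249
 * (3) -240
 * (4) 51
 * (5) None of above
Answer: 2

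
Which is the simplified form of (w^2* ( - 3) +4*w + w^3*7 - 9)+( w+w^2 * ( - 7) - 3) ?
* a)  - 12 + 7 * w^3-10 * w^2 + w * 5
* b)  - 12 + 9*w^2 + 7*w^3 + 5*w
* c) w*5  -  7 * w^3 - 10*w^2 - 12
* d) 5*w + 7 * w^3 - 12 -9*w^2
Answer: a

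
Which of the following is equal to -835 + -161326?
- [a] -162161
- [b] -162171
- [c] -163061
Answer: a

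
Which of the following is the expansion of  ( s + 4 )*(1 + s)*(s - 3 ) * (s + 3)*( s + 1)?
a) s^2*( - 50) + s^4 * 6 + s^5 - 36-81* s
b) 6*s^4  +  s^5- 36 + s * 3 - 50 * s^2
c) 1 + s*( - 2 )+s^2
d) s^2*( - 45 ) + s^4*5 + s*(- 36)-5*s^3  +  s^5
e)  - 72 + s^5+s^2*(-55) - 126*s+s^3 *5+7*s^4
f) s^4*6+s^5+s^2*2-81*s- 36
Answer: a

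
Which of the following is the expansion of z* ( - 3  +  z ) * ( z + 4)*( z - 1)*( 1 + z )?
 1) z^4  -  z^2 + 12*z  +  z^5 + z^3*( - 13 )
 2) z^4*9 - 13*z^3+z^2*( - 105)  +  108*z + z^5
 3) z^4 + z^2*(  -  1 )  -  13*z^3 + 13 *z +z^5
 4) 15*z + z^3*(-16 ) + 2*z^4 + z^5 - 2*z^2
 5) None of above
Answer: 1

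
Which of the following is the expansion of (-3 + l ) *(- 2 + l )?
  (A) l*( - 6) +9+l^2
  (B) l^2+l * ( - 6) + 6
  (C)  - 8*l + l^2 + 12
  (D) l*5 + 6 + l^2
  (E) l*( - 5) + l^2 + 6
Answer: E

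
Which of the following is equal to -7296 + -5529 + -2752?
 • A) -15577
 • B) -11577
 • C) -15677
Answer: A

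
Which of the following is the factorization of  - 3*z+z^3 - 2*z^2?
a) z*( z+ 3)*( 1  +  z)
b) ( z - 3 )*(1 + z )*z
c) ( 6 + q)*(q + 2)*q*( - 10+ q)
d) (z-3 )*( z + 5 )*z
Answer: b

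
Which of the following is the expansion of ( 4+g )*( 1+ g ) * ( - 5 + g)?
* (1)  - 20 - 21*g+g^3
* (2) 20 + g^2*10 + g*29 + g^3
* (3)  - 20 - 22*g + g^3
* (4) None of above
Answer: 1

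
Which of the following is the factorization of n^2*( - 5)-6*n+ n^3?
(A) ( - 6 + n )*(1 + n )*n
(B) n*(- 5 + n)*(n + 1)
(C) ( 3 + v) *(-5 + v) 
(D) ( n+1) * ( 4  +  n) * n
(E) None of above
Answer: A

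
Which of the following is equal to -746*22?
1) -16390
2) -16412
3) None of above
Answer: 2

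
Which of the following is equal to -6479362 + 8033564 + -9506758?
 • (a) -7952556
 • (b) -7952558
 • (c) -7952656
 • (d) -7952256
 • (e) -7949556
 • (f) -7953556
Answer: a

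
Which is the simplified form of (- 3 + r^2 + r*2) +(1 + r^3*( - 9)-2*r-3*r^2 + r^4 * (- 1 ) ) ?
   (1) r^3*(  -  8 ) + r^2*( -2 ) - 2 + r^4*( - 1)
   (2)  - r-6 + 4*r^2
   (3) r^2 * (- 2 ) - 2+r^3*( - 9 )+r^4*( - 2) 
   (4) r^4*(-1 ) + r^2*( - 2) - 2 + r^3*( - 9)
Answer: 4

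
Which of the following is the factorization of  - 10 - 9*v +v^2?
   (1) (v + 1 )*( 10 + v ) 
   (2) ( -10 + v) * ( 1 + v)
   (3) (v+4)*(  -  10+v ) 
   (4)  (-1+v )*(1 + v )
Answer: 2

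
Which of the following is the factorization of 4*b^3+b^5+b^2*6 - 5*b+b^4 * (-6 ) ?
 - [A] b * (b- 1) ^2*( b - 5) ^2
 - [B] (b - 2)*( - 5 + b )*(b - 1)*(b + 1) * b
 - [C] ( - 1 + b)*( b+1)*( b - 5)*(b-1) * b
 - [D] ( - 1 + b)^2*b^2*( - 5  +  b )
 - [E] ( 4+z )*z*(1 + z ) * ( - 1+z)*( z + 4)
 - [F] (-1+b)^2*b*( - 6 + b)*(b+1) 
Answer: C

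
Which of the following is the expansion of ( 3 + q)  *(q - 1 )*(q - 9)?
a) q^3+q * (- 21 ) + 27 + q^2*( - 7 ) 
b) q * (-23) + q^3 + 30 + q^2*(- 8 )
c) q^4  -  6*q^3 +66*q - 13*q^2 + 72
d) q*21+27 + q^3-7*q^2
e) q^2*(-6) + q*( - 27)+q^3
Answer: a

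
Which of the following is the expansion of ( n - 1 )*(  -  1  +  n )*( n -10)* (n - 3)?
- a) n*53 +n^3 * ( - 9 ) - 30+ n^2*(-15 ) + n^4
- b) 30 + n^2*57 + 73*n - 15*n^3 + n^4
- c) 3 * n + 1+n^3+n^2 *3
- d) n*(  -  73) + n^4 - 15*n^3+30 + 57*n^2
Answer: d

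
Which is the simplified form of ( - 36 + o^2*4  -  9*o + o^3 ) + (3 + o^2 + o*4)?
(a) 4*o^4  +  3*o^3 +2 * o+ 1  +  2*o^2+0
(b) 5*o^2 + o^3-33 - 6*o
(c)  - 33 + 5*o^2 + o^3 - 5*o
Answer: c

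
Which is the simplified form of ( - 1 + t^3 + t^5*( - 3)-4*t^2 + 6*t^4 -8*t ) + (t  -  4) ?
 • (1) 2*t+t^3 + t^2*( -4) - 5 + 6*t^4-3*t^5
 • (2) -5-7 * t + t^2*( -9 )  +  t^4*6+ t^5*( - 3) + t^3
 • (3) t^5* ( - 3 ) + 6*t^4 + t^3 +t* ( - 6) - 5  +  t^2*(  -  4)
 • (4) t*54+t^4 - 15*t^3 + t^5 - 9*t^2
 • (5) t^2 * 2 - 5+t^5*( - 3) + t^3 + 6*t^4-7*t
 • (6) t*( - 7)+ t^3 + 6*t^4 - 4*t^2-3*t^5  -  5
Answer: 6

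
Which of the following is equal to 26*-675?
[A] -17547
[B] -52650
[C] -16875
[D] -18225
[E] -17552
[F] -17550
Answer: F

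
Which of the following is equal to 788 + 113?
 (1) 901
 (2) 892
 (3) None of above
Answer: 1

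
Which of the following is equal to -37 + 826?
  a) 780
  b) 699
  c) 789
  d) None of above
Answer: c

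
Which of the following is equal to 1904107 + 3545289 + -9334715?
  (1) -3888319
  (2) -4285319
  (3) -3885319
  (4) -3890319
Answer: 3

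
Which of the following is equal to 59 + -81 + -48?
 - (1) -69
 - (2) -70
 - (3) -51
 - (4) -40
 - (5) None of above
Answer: 2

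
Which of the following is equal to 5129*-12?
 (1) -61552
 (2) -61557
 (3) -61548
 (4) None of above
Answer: 3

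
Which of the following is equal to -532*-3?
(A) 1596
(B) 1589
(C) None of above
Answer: A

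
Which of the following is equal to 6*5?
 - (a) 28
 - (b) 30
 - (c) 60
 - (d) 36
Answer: b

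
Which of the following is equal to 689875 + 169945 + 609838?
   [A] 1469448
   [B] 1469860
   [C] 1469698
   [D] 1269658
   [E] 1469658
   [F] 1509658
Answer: E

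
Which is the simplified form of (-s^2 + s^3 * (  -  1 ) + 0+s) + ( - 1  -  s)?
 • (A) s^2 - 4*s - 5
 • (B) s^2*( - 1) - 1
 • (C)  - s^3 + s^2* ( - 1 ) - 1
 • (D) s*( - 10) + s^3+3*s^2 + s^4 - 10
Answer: C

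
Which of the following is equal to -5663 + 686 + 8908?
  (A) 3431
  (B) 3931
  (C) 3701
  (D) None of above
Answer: B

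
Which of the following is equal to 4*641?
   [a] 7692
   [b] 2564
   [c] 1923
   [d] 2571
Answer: b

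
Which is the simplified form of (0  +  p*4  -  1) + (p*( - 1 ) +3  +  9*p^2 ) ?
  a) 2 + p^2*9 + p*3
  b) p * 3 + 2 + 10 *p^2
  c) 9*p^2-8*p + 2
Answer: a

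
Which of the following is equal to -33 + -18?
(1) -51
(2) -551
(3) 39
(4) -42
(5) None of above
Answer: 1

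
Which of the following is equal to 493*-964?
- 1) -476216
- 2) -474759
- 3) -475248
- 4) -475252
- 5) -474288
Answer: 4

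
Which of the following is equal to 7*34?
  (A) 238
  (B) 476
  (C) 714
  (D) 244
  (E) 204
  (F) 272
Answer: A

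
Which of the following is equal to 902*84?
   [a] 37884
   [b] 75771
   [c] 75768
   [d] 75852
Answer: c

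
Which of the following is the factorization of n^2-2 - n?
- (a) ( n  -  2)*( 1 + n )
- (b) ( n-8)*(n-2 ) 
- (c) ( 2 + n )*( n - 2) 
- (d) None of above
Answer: a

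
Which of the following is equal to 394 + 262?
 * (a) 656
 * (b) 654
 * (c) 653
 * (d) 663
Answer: a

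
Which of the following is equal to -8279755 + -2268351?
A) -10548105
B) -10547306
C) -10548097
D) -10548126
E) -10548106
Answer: E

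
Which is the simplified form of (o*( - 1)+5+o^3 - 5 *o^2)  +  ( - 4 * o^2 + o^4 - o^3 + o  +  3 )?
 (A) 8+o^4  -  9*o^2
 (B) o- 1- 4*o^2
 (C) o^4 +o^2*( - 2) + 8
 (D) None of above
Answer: A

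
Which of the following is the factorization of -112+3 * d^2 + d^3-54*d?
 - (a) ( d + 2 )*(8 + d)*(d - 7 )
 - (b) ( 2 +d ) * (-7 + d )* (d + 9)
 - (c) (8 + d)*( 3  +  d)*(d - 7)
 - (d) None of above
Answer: a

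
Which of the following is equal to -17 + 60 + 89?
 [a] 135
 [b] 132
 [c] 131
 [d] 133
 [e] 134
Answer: b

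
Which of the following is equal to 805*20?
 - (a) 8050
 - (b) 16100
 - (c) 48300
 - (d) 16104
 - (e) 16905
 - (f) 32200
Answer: b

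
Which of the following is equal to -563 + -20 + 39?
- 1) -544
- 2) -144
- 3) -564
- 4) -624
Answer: 1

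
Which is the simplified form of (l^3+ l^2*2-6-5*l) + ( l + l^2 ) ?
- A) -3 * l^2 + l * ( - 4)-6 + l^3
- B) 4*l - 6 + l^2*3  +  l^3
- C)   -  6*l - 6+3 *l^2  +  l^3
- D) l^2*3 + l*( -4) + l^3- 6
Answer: D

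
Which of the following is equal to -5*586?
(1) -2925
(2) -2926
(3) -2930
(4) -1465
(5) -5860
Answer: 3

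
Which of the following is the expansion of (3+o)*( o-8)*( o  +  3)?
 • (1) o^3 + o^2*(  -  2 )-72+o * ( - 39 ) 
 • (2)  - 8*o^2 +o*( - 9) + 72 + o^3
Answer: 1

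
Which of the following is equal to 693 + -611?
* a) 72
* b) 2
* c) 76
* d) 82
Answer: d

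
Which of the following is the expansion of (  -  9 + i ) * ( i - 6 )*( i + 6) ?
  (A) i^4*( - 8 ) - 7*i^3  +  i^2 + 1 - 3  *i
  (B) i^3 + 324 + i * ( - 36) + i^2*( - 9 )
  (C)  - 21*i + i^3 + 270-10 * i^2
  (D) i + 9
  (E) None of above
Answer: B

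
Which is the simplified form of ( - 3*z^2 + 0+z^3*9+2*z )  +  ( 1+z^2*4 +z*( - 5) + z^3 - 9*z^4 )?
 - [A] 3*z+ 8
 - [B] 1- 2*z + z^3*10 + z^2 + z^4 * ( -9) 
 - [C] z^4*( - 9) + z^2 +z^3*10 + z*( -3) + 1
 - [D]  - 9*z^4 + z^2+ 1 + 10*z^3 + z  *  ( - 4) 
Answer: C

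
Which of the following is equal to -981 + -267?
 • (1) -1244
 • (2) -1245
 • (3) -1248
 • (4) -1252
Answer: 3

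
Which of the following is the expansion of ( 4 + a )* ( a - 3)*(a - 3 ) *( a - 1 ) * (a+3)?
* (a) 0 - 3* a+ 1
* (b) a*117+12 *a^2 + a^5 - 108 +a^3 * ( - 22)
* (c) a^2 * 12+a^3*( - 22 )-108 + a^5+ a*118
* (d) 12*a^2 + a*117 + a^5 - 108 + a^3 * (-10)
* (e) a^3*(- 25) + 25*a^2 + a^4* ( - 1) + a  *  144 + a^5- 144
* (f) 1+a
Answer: b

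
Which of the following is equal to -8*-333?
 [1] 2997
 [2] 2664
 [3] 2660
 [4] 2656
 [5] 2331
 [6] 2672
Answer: 2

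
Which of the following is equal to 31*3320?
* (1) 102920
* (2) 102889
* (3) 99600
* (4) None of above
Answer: 1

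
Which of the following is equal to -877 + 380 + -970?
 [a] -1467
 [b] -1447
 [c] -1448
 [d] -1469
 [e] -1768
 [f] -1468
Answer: a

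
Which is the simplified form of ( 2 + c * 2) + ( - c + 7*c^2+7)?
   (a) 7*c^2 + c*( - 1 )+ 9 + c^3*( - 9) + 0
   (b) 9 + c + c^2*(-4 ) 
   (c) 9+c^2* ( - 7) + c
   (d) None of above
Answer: d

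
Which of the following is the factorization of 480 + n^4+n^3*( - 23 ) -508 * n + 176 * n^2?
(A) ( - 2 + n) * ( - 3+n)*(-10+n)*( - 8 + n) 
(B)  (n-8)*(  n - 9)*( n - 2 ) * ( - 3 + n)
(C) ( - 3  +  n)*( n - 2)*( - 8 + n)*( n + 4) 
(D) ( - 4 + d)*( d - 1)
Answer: A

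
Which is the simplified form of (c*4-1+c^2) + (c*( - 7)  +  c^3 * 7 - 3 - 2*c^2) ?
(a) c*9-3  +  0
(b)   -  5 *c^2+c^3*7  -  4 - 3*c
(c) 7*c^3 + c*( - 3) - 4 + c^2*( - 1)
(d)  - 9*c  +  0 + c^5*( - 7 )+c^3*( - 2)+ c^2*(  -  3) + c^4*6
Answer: c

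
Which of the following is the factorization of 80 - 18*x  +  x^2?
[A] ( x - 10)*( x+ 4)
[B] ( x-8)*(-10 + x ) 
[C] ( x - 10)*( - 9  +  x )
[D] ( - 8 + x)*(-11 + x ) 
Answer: B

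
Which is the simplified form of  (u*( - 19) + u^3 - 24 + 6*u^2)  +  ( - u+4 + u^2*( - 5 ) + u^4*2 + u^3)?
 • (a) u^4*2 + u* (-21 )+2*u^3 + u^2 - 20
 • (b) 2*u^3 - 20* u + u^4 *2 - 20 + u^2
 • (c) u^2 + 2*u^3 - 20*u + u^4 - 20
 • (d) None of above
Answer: b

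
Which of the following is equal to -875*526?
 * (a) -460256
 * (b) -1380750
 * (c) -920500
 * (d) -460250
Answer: d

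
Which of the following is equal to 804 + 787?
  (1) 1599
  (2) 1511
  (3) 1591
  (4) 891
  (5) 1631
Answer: 3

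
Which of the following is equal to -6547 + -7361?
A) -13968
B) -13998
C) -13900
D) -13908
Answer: D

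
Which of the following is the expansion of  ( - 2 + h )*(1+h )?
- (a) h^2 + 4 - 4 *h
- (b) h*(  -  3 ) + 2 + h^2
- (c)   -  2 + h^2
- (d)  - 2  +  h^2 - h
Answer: d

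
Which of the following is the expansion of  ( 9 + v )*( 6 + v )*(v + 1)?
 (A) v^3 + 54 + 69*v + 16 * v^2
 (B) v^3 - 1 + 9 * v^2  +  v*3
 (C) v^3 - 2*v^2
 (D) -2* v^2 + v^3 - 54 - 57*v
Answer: A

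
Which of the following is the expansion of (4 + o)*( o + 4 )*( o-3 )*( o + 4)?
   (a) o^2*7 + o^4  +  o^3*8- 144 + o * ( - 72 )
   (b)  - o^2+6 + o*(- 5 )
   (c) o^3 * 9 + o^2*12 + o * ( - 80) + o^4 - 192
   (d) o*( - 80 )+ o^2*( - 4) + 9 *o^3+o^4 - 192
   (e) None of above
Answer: c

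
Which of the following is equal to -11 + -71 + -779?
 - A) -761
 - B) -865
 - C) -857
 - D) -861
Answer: D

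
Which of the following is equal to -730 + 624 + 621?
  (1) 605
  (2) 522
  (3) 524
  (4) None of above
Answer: 4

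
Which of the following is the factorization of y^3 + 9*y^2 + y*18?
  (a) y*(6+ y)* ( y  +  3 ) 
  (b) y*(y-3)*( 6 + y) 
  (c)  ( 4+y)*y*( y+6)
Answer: a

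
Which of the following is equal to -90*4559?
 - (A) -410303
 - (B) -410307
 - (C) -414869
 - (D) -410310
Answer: D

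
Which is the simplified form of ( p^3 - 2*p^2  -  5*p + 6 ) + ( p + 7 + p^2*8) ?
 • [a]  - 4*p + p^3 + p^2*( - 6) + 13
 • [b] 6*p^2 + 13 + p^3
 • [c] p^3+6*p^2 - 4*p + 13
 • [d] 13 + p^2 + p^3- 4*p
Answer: c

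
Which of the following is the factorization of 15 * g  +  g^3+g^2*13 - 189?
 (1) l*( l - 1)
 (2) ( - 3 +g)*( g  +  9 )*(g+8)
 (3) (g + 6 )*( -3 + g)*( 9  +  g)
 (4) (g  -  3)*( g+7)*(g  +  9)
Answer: 4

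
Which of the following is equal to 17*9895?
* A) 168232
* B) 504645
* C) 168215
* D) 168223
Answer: C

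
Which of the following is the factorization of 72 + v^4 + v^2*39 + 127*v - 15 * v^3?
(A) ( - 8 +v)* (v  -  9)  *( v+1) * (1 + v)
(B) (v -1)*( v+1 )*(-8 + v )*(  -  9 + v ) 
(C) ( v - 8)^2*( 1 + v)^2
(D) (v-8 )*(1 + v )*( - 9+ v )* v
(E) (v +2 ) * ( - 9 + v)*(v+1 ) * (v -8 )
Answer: A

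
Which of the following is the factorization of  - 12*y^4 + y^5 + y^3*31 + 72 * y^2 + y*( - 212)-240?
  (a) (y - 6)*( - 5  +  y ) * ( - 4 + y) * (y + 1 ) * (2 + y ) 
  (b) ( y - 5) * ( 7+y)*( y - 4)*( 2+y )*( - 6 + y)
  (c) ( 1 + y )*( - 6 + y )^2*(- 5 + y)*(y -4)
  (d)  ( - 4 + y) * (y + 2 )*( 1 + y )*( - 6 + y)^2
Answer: a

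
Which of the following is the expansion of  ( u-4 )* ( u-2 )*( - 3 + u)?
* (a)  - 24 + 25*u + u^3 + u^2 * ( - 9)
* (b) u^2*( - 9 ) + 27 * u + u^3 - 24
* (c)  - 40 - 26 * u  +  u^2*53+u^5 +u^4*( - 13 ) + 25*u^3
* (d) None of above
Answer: d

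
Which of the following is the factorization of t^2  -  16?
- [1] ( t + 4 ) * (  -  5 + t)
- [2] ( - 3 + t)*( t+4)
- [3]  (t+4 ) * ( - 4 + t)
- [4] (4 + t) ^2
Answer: 3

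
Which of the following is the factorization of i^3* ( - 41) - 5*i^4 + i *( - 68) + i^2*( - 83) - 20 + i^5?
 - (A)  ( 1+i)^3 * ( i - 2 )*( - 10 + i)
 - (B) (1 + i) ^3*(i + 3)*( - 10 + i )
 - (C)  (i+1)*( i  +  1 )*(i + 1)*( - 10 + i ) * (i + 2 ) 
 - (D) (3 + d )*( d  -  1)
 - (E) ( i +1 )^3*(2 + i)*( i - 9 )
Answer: C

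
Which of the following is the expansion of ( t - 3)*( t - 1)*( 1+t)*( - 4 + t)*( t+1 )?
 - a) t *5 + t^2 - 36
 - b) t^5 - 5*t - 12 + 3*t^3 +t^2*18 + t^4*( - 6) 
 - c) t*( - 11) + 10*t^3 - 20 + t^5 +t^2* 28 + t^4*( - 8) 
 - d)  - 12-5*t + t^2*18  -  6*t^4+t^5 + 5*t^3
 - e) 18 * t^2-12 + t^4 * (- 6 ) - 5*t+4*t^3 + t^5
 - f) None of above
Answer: e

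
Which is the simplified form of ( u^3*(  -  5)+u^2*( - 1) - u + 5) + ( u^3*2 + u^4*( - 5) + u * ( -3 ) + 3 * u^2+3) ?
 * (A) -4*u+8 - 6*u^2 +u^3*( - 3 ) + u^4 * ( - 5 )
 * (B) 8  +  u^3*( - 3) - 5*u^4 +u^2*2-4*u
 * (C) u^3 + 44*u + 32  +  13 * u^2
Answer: B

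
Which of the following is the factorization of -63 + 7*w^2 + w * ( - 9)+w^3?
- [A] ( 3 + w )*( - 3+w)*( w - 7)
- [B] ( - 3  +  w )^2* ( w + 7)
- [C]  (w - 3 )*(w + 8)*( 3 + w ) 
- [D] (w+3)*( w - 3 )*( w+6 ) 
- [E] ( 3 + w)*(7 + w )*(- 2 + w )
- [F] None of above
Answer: F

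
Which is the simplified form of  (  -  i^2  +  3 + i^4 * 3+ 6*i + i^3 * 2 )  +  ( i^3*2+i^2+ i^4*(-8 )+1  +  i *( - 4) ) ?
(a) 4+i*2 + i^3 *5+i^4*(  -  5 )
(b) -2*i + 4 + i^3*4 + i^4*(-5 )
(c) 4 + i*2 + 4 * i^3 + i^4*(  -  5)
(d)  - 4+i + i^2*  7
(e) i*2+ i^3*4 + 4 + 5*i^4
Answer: c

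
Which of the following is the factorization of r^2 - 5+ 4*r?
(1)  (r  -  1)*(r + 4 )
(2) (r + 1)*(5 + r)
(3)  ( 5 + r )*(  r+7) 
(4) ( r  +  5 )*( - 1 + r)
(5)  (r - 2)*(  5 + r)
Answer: 4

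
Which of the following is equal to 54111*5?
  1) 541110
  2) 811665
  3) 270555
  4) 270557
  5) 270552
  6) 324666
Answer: 3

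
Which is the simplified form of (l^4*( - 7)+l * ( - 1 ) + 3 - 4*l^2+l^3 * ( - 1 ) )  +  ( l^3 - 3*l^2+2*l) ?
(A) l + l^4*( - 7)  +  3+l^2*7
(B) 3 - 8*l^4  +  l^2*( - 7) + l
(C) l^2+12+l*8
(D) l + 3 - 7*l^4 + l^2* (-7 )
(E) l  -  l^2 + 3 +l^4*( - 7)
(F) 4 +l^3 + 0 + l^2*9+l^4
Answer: D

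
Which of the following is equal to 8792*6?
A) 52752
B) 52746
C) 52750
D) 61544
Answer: A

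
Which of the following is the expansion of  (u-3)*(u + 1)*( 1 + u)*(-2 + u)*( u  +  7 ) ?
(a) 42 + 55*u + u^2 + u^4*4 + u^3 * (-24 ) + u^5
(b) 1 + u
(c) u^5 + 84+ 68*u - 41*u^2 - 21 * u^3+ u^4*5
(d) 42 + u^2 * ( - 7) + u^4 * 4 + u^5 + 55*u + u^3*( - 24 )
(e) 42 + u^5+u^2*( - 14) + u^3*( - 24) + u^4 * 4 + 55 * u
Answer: e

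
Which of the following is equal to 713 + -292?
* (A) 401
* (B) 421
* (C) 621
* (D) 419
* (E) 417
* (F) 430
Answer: B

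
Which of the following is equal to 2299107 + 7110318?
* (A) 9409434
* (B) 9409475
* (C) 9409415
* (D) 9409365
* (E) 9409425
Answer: E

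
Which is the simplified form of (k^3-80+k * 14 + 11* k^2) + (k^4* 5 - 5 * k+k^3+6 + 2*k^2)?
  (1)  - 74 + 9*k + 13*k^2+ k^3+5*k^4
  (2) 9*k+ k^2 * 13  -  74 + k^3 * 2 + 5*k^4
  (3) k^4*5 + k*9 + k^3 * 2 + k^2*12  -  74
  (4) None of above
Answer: 2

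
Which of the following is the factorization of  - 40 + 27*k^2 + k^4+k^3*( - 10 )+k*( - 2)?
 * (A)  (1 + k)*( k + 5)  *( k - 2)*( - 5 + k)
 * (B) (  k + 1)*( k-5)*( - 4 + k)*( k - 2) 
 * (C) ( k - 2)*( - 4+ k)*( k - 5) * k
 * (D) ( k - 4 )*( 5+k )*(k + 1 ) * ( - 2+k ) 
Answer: B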